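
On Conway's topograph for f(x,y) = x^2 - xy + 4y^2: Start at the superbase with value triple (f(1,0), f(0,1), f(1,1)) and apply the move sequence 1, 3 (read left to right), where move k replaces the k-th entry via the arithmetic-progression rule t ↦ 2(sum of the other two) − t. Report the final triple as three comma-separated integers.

start (1,4,4) = (f(1,0),f(0,1),f(1,1))
replace slot 1: 2·(4+4) − 1 = 15 → (15,4,4)
replace slot 3: 2·(15+4) − 4 = 34 → (15,4,34)

15,4,34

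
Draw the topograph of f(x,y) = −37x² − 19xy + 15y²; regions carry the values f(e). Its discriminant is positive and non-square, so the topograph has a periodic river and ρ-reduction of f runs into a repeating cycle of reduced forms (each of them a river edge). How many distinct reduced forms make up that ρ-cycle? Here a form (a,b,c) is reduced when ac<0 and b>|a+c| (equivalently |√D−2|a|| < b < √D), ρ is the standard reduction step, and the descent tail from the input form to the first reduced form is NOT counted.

D = 2581, ⌊√D⌋ = 50
descent: ρ → (15,49,-3)  [lands on river]
river: ρ → (-3,47,31)
river: ρ → (31,15,-19)
river: ρ → (-19,23,27)
river: ρ → (27,31,-15)
river: ρ → (-15,29,29)
river: ρ → (29,29,-15)
river: ρ → (-15,31,27)
river: ρ → (27,23,-19)
river: ρ → (-19,15,31)
river: ρ → (31,47,-3)
river: ρ → (-3,49,15)
river: ρ → (15,41,-15)
river: ρ → (-15,49,3)
river: ρ → (3,47,-31)
river: ρ → (-31,15,19)
river: ρ → (19,23,-27)
river: ρ → (-27,31,15)
river: ρ → (15,29,-29)
river: ρ → (-29,29,15)
river: ρ → (15,31,-27)
river: ρ → (-27,23,19)
river: ρ → (19,15,-31)
river: ρ → (-31,47,3)
river: ρ → (3,49,-15)
river: ρ → (-15,41,15)
ρ-cycle length = 26 (tail of 1 descent step not counted)

26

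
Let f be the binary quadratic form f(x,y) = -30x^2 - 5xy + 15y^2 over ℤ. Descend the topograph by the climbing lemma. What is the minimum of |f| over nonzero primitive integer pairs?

descent: ρ → (15,35,-10)  [lands on river]
river: ρ → (-10,25,30)
river: ρ → (30,35,-5)
river: ρ → (-5,35,30)
river: ρ → (30,25,-10)
river: ρ → (-10,35,15)
river: ρ → (15,25,-20)
river: ρ → (-20,15,20)
river: ρ → (20,25,-15)
river: ρ → (-15,35,10)
river: ρ → (10,25,-30)
river: ρ → (-30,35,5)
river: ρ → (5,35,-30)
river: ρ → (-30,25,10)
river: ρ → (10,35,-15)
river: ρ → (-15,25,20)
river: ρ → (20,15,-20)
river: ρ → (-20,25,15)
closes: descent 1, river 18
min |a| on river = 5

5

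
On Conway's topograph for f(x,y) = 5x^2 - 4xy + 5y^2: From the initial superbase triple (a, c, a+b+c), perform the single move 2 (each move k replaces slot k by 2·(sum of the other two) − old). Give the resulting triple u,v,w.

start (5,5,6) = (f(1,0),f(0,1),f(1,1))
replace slot 2: 2·(5+6) − 5 = 17 → (5,17,6)

5,17,6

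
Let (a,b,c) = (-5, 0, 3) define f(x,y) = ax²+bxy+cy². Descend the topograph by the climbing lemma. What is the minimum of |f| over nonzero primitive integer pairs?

descent: ρ → (3,6,-2)  [lands on river]
river: ρ → (-2,6,3)
closes: descent 1, river 2
min |a| on river = 2

2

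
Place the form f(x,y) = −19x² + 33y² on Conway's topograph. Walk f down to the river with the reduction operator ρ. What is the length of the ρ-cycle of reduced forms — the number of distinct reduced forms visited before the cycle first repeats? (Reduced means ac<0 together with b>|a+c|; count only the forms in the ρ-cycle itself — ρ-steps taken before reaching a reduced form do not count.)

D = 2508, ⌊√D⌋ = 50
descent: ρ → (33,0,-19)
descent: ρ → (-19,38,14)  [lands on river]
river: ρ → (14,46,-7)
river: ρ → (-7,38,38)
river: ρ → (38,38,-7)
river: ρ → (-7,46,14)
river: ρ → (14,38,-19)
ρ-cycle length = 6 (tail of 2 descent steps not counted)

6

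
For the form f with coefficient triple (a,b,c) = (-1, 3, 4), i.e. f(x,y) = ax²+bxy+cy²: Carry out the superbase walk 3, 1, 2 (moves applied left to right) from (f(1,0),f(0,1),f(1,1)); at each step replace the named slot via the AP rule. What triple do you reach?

start (-1,4,6) = (f(1,0),f(0,1),f(1,1))
replace slot 3: 2·((-1)+4) − 6 = 0 → (-1,4,0)
replace slot 1: 2·(4+0) − (-1) = 9 → (9,4,0)
replace slot 2: 2·(9+0) − 4 = 14 → (9,14,0)

9,14,0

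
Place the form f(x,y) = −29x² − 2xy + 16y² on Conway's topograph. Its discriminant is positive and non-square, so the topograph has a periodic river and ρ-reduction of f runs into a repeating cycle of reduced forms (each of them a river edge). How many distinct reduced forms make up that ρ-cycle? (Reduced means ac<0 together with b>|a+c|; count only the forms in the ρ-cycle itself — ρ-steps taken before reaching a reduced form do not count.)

D = 1860, ⌊√D⌋ = 43
descent: ρ → (16,34,-11)  [lands on river]
river: ρ → (-11,32,19)
river: ρ → (19,6,-24)
river: ρ → (-24,42,1)
river: ρ → (1,42,-24)
river: ρ → (-24,6,19)
river: ρ → (19,32,-11)
river: ρ → (-11,34,16)
river: ρ → (16,30,-15)
river: ρ → (-15,30,16)
ρ-cycle length = 10 (tail of 1 descent step not counted)

10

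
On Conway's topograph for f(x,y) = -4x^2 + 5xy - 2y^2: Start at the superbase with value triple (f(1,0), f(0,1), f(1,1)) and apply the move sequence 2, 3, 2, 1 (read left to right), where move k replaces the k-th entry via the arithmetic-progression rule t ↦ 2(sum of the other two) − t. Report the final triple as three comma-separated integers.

start (-4,-2,-1) = (f(1,0),f(0,1),f(1,1))
replace slot 2: 2·((-4)+(-1)) − (-2) = -8 → (-4,-8,-1)
replace slot 3: 2·((-4)+(-8)) − (-1) = -23 → (-4,-8,-23)
replace slot 2: 2·((-4)+(-23)) − (-8) = -46 → (-4,-46,-23)
replace slot 1: 2·((-46)+(-23)) − (-4) = -134 → (-134,-46,-23)

-134,-46,-23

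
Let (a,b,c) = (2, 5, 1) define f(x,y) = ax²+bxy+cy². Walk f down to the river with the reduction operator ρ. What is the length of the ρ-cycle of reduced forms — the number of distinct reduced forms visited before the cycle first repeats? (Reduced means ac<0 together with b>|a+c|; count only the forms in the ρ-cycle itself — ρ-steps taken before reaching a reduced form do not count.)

D = 17, ⌊√D⌋ = 4
descent: ρ → (1,3,-2)  [lands on river]
river: ρ → (-2,1,2)
river: ρ → (2,3,-1)
river: ρ → (-1,3,2)
river: ρ → (2,1,-2)
river: ρ → (-2,3,1)
ρ-cycle length = 6 (tail of 1 descent step not counted)

6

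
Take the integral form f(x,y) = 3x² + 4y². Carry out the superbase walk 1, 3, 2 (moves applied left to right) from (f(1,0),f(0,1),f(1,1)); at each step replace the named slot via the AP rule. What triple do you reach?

start (3,4,7) = (f(1,0),f(0,1),f(1,1))
replace slot 1: 2·(4+7) − 3 = 19 → (19,4,7)
replace slot 3: 2·(19+4) − 7 = 39 → (19,4,39)
replace slot 2: 2·(19+39) − 4 = 112 → (19,112,39)

19,112,39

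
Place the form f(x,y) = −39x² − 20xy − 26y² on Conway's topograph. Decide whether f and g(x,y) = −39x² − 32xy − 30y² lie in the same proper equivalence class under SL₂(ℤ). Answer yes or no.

D₁ = -3656, D₂ = -3656
f is negative-definite; reduce −f:
−f: flip: (39,20,26)→(26,-20,39)
−f: reduced (well bottom): (26,-20,39) with a≤c, −a<b≤a
flip sign back: reduced form of f is (-26,20,-39)
g is negative-definite; reduce −g:
−g: flip: (39,32,30)→(30,-32,39)
−g: translate: b→28 (≡-32 mod 60), so (30,-32,39)→(30,28,37)
−g: reduced (well bottom): (30,28,37) with a≤c, −a<b≤a
flip sign back: reduced form of g is (-30,-28,-37)
reduced forms (-26, 20, -39) vs (-30, -28, -37) ⇒ inequivalent

no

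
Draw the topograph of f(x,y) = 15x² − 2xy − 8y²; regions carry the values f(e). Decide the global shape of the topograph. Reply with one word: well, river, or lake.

D = b²−4ac = (-2)² − 4·15·(-8) = 484
D = 22² is a perfect square ⇒ form factors over ℤ ⇒ lakes

lake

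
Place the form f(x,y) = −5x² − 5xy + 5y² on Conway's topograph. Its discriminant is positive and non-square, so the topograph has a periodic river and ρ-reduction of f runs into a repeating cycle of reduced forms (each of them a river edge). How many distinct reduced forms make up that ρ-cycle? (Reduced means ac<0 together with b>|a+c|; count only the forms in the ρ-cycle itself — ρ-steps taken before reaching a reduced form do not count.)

D = 125, ⌊√D⌋ = 11
descent: ρ → (5,5,-5)  [lands on river]
river: ρ → (-5,5,5)
ρ-cycle length = 2 (tail of 1 descent step not counted)

2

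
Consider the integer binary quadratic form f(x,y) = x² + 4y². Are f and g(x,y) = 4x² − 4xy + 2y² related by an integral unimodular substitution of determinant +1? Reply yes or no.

D₁ = -16, D₂ = -16
f: reduced (well bottom): (1,0,4) with a≤c, −a<b≤a
g: translate: b→4 (≡-4 mod 8), so (4,-4,2)→(4,4,2)
g: flip: (4,4,2)→(2,-4,4)
g: translate: b→0 (≡-4 mod 4), so (2,-4,4)→(2,0,2)
g: reduced (well bottom): (2,0,2) with a≤c, −a<b≤a
reduced forms (1, 0, 4) vs (2, 0, 2) ⇒ inequivalent

no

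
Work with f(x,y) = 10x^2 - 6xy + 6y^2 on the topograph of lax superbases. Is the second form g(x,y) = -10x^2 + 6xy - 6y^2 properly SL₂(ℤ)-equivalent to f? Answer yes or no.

D₁ = -204, D₂ = -204
f: flip: (10,-6,6)→(6,6,10)
f: reduced (well bottom): (6,6,10) with a≤c, −a<b≤a
g is negative-definite; reduce −g:
−g: flip: (10,-6,6)→(6,6,10)
−g: reduced (well bottom): (6,6,10) with a≤c, −a<b≤a
flip sign back: reduced form of g is (-6,-6,-10)
reduced forms (6, 6, 10) vs (-6, -6, -10) ⇒ inequivalent

no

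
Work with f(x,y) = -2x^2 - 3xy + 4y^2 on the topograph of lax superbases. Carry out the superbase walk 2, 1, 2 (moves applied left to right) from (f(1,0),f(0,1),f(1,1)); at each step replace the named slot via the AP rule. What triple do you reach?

start (-2,4,-1) = (f(1,0),f(0,1),f(1,1))
replace slot 2: 2·((-2)+(-1)) − 4 = -10 → (-2,-10,-1)
replace slot 1: 2·((-10)+(-1)) − (-2) = -20 → (-20,-10,-1)
replace slot 2: 2·((-20)+(-1)) − (-10) = -32 → (-20,-32,-1)

-20,-32,-1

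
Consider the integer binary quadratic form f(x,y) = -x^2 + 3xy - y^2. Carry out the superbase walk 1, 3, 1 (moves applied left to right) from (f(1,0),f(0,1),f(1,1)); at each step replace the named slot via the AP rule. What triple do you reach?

start (-1,-1,1) = (f(1,0),f(0,1),f(1,1))
replace slot 1: 2·((-1)+1) − (-1) = 1 → (1,-1,1)
replace slot 3: 2·(1+(-1)) − 1 = -1 → (1,-1,-1)
replace slot 1: 2·((-1)+(-1)) − 1 = -5 → (-5,-1,-1)

-5,-1,-1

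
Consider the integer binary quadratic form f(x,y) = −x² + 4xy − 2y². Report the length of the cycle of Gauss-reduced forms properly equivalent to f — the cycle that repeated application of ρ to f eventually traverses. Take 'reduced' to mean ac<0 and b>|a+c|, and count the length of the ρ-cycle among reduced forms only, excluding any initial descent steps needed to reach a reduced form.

D = 8, ⌊√D⌋ = 2
descent: ρ → (-2,0,1)
descent: ρ → (1,2,-1)  [lands on river]
river: ρ → (-1,2,1)
ρ-cycle length = 2 (tail of 2 descent steps not counted)

2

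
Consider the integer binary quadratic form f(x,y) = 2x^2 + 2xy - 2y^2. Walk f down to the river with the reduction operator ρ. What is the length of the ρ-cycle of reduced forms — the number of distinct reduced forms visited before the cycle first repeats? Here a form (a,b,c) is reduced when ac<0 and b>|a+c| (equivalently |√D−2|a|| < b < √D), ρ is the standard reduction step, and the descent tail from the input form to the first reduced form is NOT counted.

D = 20, ⌊√D⌋ = 4
river: ρ → (-2,2,2)
river: ρ → (2,2,-2)
ρ-cycle length = 2 (tail of 0 descent steps not counted)

2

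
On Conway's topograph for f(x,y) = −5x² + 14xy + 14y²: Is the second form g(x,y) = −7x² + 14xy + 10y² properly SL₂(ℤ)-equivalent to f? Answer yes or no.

D₁ = 476, D₂ = 476
river cycle of f (length 8): (14, 14, -5), (-5, 16, 11), (11, 6, -10), (-10, 14, 7), (7, 14, -10), (-10, 6, 11), (11, 16, -5), (-5, 14, 14)
river cycle of g (length 8): (10, 6, -11), (-11, 16, 5), (5, 14, -14), (-14, 14, 5), (5, 16, -11), (-11, 6, 10), (10, 14, -7), (-7, 14, 10)
cycles differ ⇒ inequivalent

no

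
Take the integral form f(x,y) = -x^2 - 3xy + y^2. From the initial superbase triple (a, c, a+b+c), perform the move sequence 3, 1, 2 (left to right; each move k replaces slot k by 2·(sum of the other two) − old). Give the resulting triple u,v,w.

start (-1,1,-3) = (f(1,0),f(0,1),f(1,1))
replace slot 3: 2·((-1)+1) − (-3) = 3 → (-1,1,3)
replace slot 1: 2·(1+3) − (-1) = 9 → (9,1,3)
replace slot 2: 2·(9+3) − 1 = 23 → (9,23,3)

9,23,3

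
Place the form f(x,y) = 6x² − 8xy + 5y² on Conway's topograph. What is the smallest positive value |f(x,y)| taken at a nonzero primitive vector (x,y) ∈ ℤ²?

translate: b→4 (≡-8 mod 12), so (6,-8,5)→(6,4,3)
flip: (6,4,3)→(3,-4,6)
translate: b→2 (≡-4 mod 6), so (3,-4,6)→(3,2,5)
reduced (well bottom): (3,2,5) with a≤c, −a<b≤a
well minimum = a = 3

3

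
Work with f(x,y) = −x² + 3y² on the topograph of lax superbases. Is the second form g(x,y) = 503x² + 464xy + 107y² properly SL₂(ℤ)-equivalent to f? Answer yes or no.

D₁ = 12, D₂ = 12
river cycle of f (length 2): (-1, 2, 2), (2, 2, -1)
river cycle of g (length 2): (-1, 2, 2), (2, 2, -1)
cycles coincide ⇒ equivalent

yes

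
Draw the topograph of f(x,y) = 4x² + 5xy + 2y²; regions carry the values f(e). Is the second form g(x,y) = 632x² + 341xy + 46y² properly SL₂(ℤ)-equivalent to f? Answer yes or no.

D₁ = -7, D₂ = -7
f: translate: b→-3 (≡5 mod 8), so (4,5,2)→(4,-3,1)
f: flip: (4,-3,1)→(1,3,4)
f: translate: b→1 (≡3 mod 2), so (1,3,4)→(1,1,2)
f: reduced (well bottom): (1,1,2) with a≤c, −a<b≤a
g: flip: (632,341,46)→(46,-341,632)
g: translate: b→27 (≡-341 mod 92), so (46,-341,632)→(46,27,4)
g: flip: (46,27,4)→(4,-27,46)
g: translate: b→-3 (≡-27 mod 8), so (4,-27,46)→(4,-3,1)
g: flip: (4,-3,1)→(1,3,4)
g: translate: b→1 (≡3 mod 2), so (1,3,4)→(1,1,2)
g: reduced (well bottom): (1,1,2) with a≤c, −a<b≤a
reduced forms (1, 1, 2) vs (1, 1, 2) ⇒ equivalent

yes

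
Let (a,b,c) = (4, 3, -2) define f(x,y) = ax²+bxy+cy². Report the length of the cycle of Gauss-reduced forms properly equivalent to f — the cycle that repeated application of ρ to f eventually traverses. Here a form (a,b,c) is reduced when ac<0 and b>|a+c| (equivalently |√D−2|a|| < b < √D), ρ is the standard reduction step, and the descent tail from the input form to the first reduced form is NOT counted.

D = 41, ⌊√D⌋ = 6
river: ρ → (-2,5,2)
river: ρ → (2,3,-4)
river: ρ → (-4,5,1)
river: ρ → (1,5,-4)
river: ρ → (-4,3,2)
river: ρ → (2,5,-2)
river: ρ → (-2,3,4)
river: ρ → (4,5,-1)
river: ρ → (-1,5,4)
river: ρ → (4,3,-2)
ρ-cycle length = 10 (tail of 0 descent steps not counted)

10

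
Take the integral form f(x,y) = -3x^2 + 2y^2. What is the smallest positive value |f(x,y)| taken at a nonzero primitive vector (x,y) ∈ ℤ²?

descent: ρ → (2,4,-1)  [lands on river]
river: ρ → (-1,4,2)
closes: descent 1, river 2
min |a| on river = 1

1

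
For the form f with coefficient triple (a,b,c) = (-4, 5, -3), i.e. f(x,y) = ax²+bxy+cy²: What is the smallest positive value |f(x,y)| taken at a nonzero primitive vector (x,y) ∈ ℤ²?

translate: b→3 (≡-5 mod 8), so (4,-5,3)→(4,3,2)
flip: (4,3,2)→(2,-3,4)
translate: b→1 (≡-3 mod 4), so (2,-3,4)→(2,1,3)
reduced (well bottom): (2,1,3) with a≤c, −a<b≤a
well minimum |f| = |-2| = 2 (negative-definite)

2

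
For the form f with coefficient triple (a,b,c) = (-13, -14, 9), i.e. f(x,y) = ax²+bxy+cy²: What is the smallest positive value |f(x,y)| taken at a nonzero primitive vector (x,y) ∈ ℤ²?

descent: ρ → (9,14,-13)  [lands on river]
river: ρ → (-13,12,10)
river: ρ → (10,8,-15)
river: ρ → (-15,22,3)
river: ρ → (3,20,-22)
river: ρ → (-22,24,1)
river: ρ → (1,24,-22)
river: ρ → (-22,20,3)
river: ρ → (3,22,-15)
river: ρ → (-15,8,10)
river: ρ → (10,12,-13)
river: ρ → (-13,14,9)
river: ρ → (9,22,-5)
river: ρ → (-5,18,17)
river: ρ → (17,16,-6)
river: ρ → (-6,20,11)
river: ρ → (11,24,-2)
river: ρ → (-2,24,11)
river: ρ → (11,20,-6)
river: ρ → (-6,16,17)
river: ρ → (17,18,-5)
river: ρ → (-5,22,9)
closes: descent 1, river 22
min |a| on river = 1

1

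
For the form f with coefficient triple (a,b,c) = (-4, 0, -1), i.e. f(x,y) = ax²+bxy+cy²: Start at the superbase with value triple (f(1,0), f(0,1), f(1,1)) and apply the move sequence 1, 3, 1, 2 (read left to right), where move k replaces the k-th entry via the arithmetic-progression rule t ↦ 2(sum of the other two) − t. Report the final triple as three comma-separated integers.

start (-4,-1,-5) = (f(1,0),f(0,1),f(1,1))
replace slot 1: 2·((-1)+(-5)) − (-4) = -8 → (-8,-1,-5)
replace slot 3: 2·((-8)+(-1)) − (-5) = -13 → (-8,-1,-13)
replace slot 1: 2·((-1)+(-13)) − (-8) = -20 → (-20,-1,-13)
replace slot 2: 2·((-20)+(-13)) − (-1) = -65 → (-20,-65,-13)

-20,-65,-13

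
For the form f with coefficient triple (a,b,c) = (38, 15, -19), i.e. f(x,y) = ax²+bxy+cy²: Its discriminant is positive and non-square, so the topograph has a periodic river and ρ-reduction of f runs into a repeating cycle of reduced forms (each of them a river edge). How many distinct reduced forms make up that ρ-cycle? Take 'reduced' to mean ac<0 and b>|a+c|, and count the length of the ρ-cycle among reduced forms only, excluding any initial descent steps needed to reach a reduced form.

D = 3113, ⌊√D⌋ = 55
descent: ρ → (-19,23,34)  [lands on river]
river: ρ → (34,45,-8)
river: ρ → (-8,51,16)
river: ρ → (16,45,-17)
river: ρ → (-17,23,38)
river: ρ → (38,53,-2)
river: ρ → (-2,55,11)
river: ρ → (11,55,-2)
river: ρ → (-2,53,38)
river: ρ → (38,23,-17)
river: ρ → (-17,45,16)
river: ρ → (16,51,-8)
river: ρ → (-8,45,34)
river: ρ → (34,23,-19)
river: ρ → (-19,53,4)
river: ρ → (4,51,-32)
river: ρ → (-32,13,23)
river: ρ → (23,33,-22)
river: ρ → (-22,55,1)
river: ρ → (1,55,-22)
river: ρ → (-22,33,23)
river: ρ → (23,13,-32)
river: ρ → (-32,51,4)
river: ρ → (4,53,-19)
ρ-cycle length = 24 (tail of 1 descent step not counted)

24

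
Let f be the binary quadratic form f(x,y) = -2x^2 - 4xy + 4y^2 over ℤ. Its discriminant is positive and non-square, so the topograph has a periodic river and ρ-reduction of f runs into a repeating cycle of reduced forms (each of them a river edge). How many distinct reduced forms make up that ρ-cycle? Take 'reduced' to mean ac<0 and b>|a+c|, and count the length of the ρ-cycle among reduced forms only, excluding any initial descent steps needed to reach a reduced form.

D = 48, ⌊√D⌋ = 6
descent: ρ → (4,4,-2)  [lands on river]
river: ρ → (-2,4,4)
ρ-cycle length = 2 (tail of 1 descent step not counted)

2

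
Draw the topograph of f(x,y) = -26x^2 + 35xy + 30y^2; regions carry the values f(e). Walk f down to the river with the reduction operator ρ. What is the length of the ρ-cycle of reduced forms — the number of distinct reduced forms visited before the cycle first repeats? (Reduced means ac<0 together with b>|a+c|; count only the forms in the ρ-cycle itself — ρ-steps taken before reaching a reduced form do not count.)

D = 4345, ⌊√D⌋ = 65
river: ρ → (30,25,-31)
river: ρ → (-31,37,24)
river: ρ → (24,59,-9)
river: ρ → (-9,49,54)
river: ρ → (54,59,-4)
river: ρ → (-4,61,39)
river: ρ → (39,17,-26)
river: ρ → (-26,35,30)
ρ-cycle length = 8 (tail of 0 descent steps not counted)

8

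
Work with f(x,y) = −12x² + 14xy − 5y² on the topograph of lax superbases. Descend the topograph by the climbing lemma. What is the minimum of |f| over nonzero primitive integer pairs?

translate: b→10 (≡-14 mod 24), so (12,-14,5)→(12,10,3)
flip: (12,10,3)→(3,-10,12)
translate: b→2 (≡-10 mod 6), so (3,-10,12)→(3,2,4)
reduced (well bottom): (3,2,4) with a≤c, −a<b≤a
well minimum |f| = |-3| = 3 (negative-definite)

3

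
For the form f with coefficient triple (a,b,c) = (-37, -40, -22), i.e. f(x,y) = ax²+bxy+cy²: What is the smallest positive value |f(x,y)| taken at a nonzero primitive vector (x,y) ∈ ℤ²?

translate: b→-34 (≡40 mod 74), so (37,40,22)→(37,-34,19)
flip: (37,-34,19)→(19,34,37)
translate: b→-4 (≡34 mod 38), so (19,34,37)→(19,-4,22)
reduced (well bottom): (19,-4,22) with a≤c, −a<b≤a
well minimum |f| = |-19| = 19 (negative-definite)

19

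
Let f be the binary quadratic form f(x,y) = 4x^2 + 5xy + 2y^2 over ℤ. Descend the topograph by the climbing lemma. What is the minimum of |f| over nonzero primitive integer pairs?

translate: b→-3 (≡5 mod 8), so (4,5,2)→(4,-3,1)
flip: (4,-3,1)→(1,3,4)
translate: b→1 (≡3 mod 2), so (1,3,4)→(1,1,2)
reduced (well bottom): (1,1,2) with a≤c, −a<b≤a
well minimum = a = 1

1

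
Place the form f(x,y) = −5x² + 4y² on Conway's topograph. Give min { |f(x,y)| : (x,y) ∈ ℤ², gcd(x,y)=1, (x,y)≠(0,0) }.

descent: ρ → (4,8,-1)  [lands on river]
river: ρ → (-1,8,4)
closes: descent 1, river 2
min |a| on river = 1

1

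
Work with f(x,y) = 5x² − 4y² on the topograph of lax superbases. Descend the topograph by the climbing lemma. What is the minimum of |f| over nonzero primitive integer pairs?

descent: ρ → (-4,8,1)  [lands on river]
river: ρ → (1,8,-4)
closes: descent 1, river 2
min |a| on river = 1

1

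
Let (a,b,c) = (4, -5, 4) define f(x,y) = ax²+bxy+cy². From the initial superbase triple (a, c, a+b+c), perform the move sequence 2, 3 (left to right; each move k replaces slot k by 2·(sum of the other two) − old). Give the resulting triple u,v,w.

start (4,4,3) = (f(1,0),f(0,1),f(1,1))
replace slot 2: 2·(4+3) − 4 = 10 → (4,10,3)
replace slot 3: 2·(4+10) − 3 = 25 → (4,10,25)

4,10,25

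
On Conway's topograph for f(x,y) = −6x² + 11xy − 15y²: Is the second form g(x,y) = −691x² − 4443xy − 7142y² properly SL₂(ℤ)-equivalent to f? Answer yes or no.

D₁ = -239, D₂ = -239
f is negative-definite; reduce −f:
−f: translate: b→1 (≡-11 mod 12), so (6,-11,15)→(6,1,10)
−f: reduced (well bottom): (6,1,10) with a≤c, −a<b≤a
flip sign back: reduced form of f is (-6,-1,-10)
g is negative-definite; reduce −g:
−g: translate: b→297 (≡4443 mod 1382), so (691,4443,7142)→(691,297,32)
−g: flip: (691,297,32)→(32,-297,691)
−g: translate: b→23 (≡-297 mod 64), so (32,-297,691)→(32,23,6)
−g: flip: (32,23,6)→(6,-23,32)
−g: translate: b→1 (≡-23 mod 12), so (6,-23,32)→(6,1,10)
−g: reduced (well bottom): (6,1,10) with a≤c, −a<b≤a
flip sign back: reduced form of g is (-6,-1,-10)
reduced forms (-6, -1, -10) vs (-6, -1, -10) ⇒ equivalent

yes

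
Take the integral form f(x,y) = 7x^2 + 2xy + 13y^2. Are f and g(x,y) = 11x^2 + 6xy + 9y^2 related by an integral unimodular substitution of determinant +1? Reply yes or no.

D₁ = -360, D₂ = -360
f: reduced (well bottom): (7,2,13) with a≤c, −a<b≤a
g: flip: (11,6,9)→(9,-6,11)
g: reduced (well bottom): (9,-6,11) with a≤c, −a<b≤a
reduced forms (7, 2, 13) vs (9, -6, 11) ⇒ inequivalent

no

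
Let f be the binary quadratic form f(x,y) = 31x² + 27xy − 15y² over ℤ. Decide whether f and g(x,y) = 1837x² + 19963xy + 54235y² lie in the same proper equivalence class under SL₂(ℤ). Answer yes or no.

D₁ = 2589, D₂ = 2589
river cycle of f (length 8): (-15, 33, 25), (25, 17, -23), (-23, 29, 19), (19, 47, -5), (-5, 43, 37), (37, 31, -11), (-11, 35, 31), (31, 27, -15)
river cycle of g (length 8): (31, 27, -15), (-15, 33, 25), (25, 17, -23), (-23, 29, 19), (19, 47, -5), (-5, 43, 37), (37, 31, -11), (-11, 35, 31)
cycles coincide ⇒ equivalent

yes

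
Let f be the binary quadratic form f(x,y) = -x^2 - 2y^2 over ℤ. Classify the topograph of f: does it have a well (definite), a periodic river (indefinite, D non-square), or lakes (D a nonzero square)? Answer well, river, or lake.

D = b²−4ac = 0² − 4·(-1)·(-2) = -8
D < 0 ⇒ definite ⇒ every region one sign ⇒ single well

well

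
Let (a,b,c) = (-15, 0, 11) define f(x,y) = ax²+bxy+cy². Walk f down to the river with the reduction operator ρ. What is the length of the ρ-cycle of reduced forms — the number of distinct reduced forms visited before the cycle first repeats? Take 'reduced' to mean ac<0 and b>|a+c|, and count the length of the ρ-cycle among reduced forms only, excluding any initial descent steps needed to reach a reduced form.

D = 660, ⌊√D⌋ = 25
descent: ρ → (11,22,-4)  [lands on river]
river: ρ → (-4,18,21)
river: ρ → (21,24,-1)
river: ρ → (-1,24,21)
river: ρ → (21,18,-4)
river: ρ → (-4,22,11)
ρ-cycle length = 6 (tail of 1 descent step not counted)

6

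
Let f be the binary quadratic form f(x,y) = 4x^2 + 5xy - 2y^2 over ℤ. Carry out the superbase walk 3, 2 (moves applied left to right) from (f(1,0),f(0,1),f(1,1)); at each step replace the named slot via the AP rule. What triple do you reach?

start (4,-2,7) = (f(1,0),f(0,1),f(1,1))
replace slot 3: 2·(4+(-2)) − 7 = -3 → (4,-2,-3)
replace slot 2: 2·(4+(-3)) − (-2) = 4 → (4,4,-3)

4,4,-3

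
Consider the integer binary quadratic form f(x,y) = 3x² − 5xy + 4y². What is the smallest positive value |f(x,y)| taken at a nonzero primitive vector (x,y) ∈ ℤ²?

translate: b→1 (≡-5 mod 6), so (3,-5,4)→(3,1,2)
flip: (3,1,2)→(2,-1,3)
reduced (well bottom): (2,-1,3) with a≤c, −a<b≤a
well minimum = a = 2

2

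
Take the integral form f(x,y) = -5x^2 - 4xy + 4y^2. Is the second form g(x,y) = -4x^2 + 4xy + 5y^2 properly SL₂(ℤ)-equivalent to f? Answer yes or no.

D₁ = 96, D₂ = 96
river cycle of f (length 4): (4, 4, -5), (-5, 6, 3), (3, 6, -5), (-5, 4, 4)
river cycle of g (length 4): (5, 6, -3), (-3, 6, 5), (5, 4, -4), (-4, 4, 5)
cycles differ ⇒ inequivalent

no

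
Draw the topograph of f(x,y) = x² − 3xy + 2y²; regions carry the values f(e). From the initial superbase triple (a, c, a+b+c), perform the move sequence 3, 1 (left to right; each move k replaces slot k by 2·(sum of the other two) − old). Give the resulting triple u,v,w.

start (1,2,0) = (f(1,0),f(0,1),f(1,1))
replace slot 3: 2·(1+2) − 0 = 6 → (1,2,6)
replace slot 1: 2·(2+6) − 1 = 15 → (15,2,6)

15,2,6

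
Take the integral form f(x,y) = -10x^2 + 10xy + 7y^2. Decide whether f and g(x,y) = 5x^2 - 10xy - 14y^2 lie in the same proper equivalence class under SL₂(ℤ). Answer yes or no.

D₁ = 380, D₂ = 380
river cycle of f (length 4): (7, 18, -2), (-2, 18, 7), (7, 10, -10), (-10, 10, 7)
river cycle of g (length 4): (-14, 10, 5), (5, 10, -14), (-14, 18, 1), (1, 18, -14)
cycles differ ⇒ inequivalent

no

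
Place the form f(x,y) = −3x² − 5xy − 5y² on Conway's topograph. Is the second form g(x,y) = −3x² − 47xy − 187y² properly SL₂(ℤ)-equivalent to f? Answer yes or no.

D₁ = -35, D₂ = -35
f is negative-definite; reduce −f:
−f: translate: b→-1 (≡5 mod 6), so (3,5,5)→(3,-1,3)
−f: flip: (3,-1,3)→(3,1,3)
−f: reduced (well bottom): (3,1,3) with a≤c, −a<b≤a
flip sign back: reduced form of f is (-3,-1,-3)
g is negative-definite; reduce −g:
−g: translate: b→-1 (≡47 mod 6), so (3,47,187)→(3,-1,3)
−g: flip: (3,-1,3)→(3,1,3)
−g: reduced (well bottom): (3,1,3) with a≤c, −a<b≤a
flip sign back: reduced form of g is (-3,-1,-3)
reduced forms (-3, -1, -3) vs (-3, -1, -3) ⇒ equivalent

yes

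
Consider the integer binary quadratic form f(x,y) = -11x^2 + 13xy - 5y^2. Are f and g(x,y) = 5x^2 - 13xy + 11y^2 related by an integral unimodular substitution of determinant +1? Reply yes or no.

D₁ = -51, D₂ = -51
f is negative-definite; reduce −f:
−f: translate: b→9 (≡-13 mod 22), so (11,-13,5)→(11,9,3)
−f: flip: (11,9,3)→(3,-9,11)
−f: translate: b→3 (≡-9 mod 6), so (3,-9,11)→(3,3,5)
−f: reduced (well bottom): (3,3,5) with a≤c, −a<b≤a
flip sign back: reduced form of f is (-3,-3,-5)
g: translate: b→-3 (≡-13 mod 10), so (5,-13,11)→(5,-3,3)
g: flip: (5,-3,3)→(3,3,5)
g: reduced (well bottom): (3,3,5) with a≤c, −a<b≤a
reduced forms (-3, -3, -5) vs (3, 3, 5) ⇒ inequivalent

no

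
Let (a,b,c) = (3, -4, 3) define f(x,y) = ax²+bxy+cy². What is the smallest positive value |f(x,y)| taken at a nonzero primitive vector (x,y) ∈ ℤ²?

translate: b→2 (≡-4 mod 6), so (3,-4,3)→(3,2,2)
flip: (3,2,2)→(2,-2,3)
translate: b→2 (≡-2 mod 4), so (2,-2,3)→(2,2,3)
reduced (well bottom): (2,2,3) with a≤c, −a<b≤a
well minimum = a = 2

2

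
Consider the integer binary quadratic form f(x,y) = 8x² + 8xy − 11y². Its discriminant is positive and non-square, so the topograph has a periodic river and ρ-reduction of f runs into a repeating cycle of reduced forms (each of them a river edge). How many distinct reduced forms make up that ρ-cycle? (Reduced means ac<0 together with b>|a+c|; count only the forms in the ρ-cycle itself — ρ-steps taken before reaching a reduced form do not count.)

D = 416, ⌊√D⌋ = 20
river: ρ → (-11,14,5)
river: ρ → (5,16,-8)
river: ρ → (-8,16,5)
river: ρ → (5,14,-11)
river: ρ → (-11,8,8)
river: ρ → (8,8,-11)
ρ-cycle length = 6 (tail of 0 descent steps not counted)

6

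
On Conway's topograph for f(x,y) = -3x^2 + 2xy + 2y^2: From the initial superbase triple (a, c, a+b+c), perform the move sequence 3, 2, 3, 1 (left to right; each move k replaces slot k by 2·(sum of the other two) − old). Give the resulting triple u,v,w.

start (-3,2,1) = (f(1,0),f(0,1),f(1,1))
replace slot 3: 2·((-3)+2) − 1 = -3 → (-3,2,-3)
replace slot 2: 2·((-3)+(-3)) − 2 = -14 → (-3,-14,-3)
replace slot 3: 2·((-3)+(-14)) − (-3) = -31 → (-3,-14,-31)
replace slot 1: 2·((-14)+(-31)) − (-3) = -87 → (-87,-14,-31)

-87,-14,-31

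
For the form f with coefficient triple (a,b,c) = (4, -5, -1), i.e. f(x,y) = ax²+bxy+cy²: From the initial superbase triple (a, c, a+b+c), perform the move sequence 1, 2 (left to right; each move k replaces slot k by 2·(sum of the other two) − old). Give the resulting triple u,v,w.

start (4,-1,-2) = (f(1,0),f(0,1),f(1,1))
replace slot 1: 2·((-1)+(-2)) − 4 = -10 → (-10,-1,-2)
replace slot 2: 2·((-10)+(-2)) − (-1) = -23 → (-10,-23,-2)

-10,-23,-2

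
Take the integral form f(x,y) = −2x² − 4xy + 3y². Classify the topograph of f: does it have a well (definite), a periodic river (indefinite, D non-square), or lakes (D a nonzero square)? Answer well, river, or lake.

D = b²−4ac = (-4)² − 4·(-2)·3 = 40
D > 0 non-square ⇒ indefinite ⇒ periodic river

river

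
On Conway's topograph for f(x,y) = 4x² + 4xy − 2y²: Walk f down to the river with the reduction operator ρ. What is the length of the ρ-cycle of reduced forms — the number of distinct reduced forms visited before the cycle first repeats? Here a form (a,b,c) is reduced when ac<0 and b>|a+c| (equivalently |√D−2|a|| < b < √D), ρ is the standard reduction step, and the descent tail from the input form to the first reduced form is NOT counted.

D = 48, ⌊√D⌋ = 6
river: ρ → (-2,4,4)
river: ρ → (4,4,-2)
ρ-cycle length = 2 (tail of 0 descent steps not counted)

2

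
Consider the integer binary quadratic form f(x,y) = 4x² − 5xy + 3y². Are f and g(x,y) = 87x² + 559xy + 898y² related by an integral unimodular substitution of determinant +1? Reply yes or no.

D₁ = -23, D₂ = -23
f: translate: b→3 (≡-5 mod 8), so (4,-5,3)→(4,3,2)
f: flip: (4,3,2)→(2,-3,4)
f: translate: b→1 (≡-3 mod 4), so (2,-3,4)→(2,1,3)
f: reduced (well bottom): (2,1,3) with a≤c, −a<b≤a
g: translate: b→37 (≡559 mod 174), so (87,559,898)→(87,37,4)
g: flip: (87,37,4)→(4,-37,87)
g: translate: b→3 (≡-37 mod 8), so (4,-37,87)→(4,3,2)
g: flip: (4,3,2)→(2,-3,4)
g: translate: b→1 (≡-3 mod 4), so (2,-3,4)→(2,1,3)
g: reduced (well bottom): (2,1,3) with a≤c, −a<b≤a
reduced forms (2, 1, 3) vs (2, 1, 3) ⇒ equivalent

yes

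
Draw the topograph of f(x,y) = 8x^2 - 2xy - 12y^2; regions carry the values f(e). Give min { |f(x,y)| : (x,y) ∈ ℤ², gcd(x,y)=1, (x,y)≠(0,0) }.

descent: ρ → (-12,2,8)
descent: ρ → (8,14,-6)  [lands on river]
river: ρ → (-6,10,12)
river: ρ → (12,14,-4)
river: ρ → (-4,18,4)
river: ρ → (4,14,-12)
river: ρ → (-12,10,6)
river: ρ → (6,14,-8)
river: ρ → (-8,18,2)
river: ρ → (2,18,-8)
river: ρ → (-8,14,6)
river: ρ → (6,10,-12)
river: ρ → (-12,14,4)
river: ρ → (4,18,-4)
river: ρ → (-4,14,12)
river: ρ → (12,10,-6)
river: ρ → (-6,14,8)
river: ρ → (8,18,-2)
river: ρ → (-2,18,8)
closes: descent 2, river 18
min |a| on river = 2

2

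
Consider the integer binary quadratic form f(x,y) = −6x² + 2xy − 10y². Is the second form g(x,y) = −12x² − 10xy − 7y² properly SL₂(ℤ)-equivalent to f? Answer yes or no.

D₁ = -236, D₂ = -236
f is negative-definite; reduce −f:
−f: reduced (well bottom): (6,-2,10) with a≤c, −a<b≤a
flip sign back: reduced form of f is (-6,2,-10)
g is negative-definite; reduce −g:
−g: flip: (12,10,7)→(7,-10,12)
−g: translate: b→4 (≡-10 mod 14), so (7,-10,12)→(7,4,9)
−g: reduced (well bottom): (7,4,9) with a≤c, −a<b≤a
flip sign back: reduced form of g is (-7,-4,-9)
reduced forms (-6, 2, -10) vs (-7, -4, -9) ⇒ inequivalent

no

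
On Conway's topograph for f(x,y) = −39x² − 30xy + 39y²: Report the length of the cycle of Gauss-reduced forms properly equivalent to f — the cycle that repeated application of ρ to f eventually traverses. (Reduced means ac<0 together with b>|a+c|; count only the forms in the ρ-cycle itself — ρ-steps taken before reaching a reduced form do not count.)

D = 6984, ⌊√D⌋ = 83
descent: ρ → (39,30,-39)  [lands on river]
river: ρ → (-39,48,30)
river: ρ → (30,72,-15)
river: ρ → (-15,78,15)
river: ρ → (15,72,-30)
river: ρ → (-30,48,39)
ρ-cycle length = 6 (tail of 1 descent step not counted)

6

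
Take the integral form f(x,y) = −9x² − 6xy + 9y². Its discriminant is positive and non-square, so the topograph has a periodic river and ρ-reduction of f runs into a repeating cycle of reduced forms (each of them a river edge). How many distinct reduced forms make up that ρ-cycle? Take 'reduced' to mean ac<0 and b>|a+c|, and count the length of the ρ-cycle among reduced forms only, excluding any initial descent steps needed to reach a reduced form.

D = 360, ⌊√D⌋ = 18
descent: ρ → (9,6,-9)  [lands on river]
river: ρ → (-9,12,6)
river: ρ → (6,12,-9)
river: ρ → (-9,6,9)
river: ρ → (9,12,-6)
river: ρ → (-6,12,9)
ρ-cycle length = 6 (tail of 1 descent step not counted)

6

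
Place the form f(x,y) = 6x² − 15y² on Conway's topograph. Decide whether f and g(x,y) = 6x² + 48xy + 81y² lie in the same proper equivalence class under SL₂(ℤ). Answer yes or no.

D₁ = 360, D₂ = 360
river cycle of f (length 6): (6, 12, -9), (-9, 6, 9), (9, 12, -6), (-6, 12, 9), (9, 6, -9), (-9, 12, 6)
river cycle of g (length 6): (6, 12, -9), (-9, 6, 9), (9, 12, -6), (-6, 12, 9), (9, 6, -9), (-9, 12, 6)
cycles coincide ⇒ equivalent

yes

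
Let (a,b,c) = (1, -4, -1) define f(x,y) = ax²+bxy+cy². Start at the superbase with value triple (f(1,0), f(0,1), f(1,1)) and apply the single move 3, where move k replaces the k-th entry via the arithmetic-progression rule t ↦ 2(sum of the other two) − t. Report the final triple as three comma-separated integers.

start (1,-1,-4) = (f(1,0),f(0,1),f(1,1))
replace slot 3: 2·(1+(-1)) − (-4) = 4 → (1,-1,4)

1,-1,4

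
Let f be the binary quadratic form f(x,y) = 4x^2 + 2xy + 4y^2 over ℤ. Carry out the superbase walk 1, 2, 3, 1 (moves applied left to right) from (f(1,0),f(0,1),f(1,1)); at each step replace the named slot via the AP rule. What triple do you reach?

start (4,4,10) = (f(1,0),f(0,1),f(1,1))
replace slot 1: 2·(4+10) − 4 = 24 → (24,4,10)
replace slot 2: 2·(24+10) − 4 = 64 → (24,64,10)
replace slot 3: 2·(24+64) − 10 = 166 → (24,64,166)
replace slot 1: 2·(64+166) − 24 = 436 → (436,64,166)

436,64,166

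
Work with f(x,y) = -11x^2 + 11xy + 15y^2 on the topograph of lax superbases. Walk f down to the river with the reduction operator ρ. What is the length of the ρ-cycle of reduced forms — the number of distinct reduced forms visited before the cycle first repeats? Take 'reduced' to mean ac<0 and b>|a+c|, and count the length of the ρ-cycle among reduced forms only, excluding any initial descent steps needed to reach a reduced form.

D = 781, ⌊√D⌋ = 27
river: ρ → (15,19,-7)
river: ρ → (-7,23,9)
river: ρ → (9,13,-17)
river: ρ → (-17,21,5)
river: ρ → (5,19,-21)
river: ρ → (-21,23,3)
river: ρ → (3,25,-13)
river: ρ → (-13,27,1)
river: ρ → (1,27,-13)
river: ρ → (-13,25,3)
river: ρ → (3,23,-21)
river: ρ → (-21,19,5)
river: ρ → (5,21,-17)
river: ρ → (-17,13,9)
river: ρ → (9,23,-7)
river: ρ → (-7,19,15)
river: ρ → (15,11,-11)
river: ρ → (-11,11,15)
ρ-cycle length = 18 (tail of 0 descent steps not counted)

18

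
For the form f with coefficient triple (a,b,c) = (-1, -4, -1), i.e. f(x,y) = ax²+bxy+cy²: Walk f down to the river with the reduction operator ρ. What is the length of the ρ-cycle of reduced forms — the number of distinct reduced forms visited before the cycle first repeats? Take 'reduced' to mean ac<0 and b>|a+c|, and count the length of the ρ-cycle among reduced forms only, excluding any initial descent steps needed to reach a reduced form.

D = 12, ⌊√D⌋ = 3
descent: ρ → (-1,2,2)  [lands on river]
river: ρ → (2,2,-1)
ρ-cycle length = 2 (tail of 1 descent step not counted)

2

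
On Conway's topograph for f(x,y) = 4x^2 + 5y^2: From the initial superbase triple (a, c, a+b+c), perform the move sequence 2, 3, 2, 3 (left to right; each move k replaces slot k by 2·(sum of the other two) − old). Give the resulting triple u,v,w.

start (4,5,9) = (f(1,0),f(0,1),f(1,1))
replace slot 2: 2·(4+9) − 5 = 21 → (4,21,9)
replace slot 3: 2·(4+21) − 9 = 41 → (4,21,41)
replace slot 2: 2·(4+41) − 21 = 69 → (4,69,41)
replace slot 3: 2·(4+69) − 41 = 105 → (4,69,105)

4,69,105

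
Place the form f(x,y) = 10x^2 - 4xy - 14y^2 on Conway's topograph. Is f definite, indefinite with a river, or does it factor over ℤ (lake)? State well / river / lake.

D = b²−4ac = (-4)² − 4·10·(-14) = 576
D = 24² is a perfect square ⇒ form factors over ℤ ⇒ lakes

lake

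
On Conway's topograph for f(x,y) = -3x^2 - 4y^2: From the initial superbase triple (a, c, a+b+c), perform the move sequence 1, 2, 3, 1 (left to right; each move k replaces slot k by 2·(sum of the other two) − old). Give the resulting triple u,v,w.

start (-3,-4,-7) = (f(1,0),f(0,1),f(1,1))
replace slot 1: 2·((-4)+(-7)) − (-3) = -19 → (-19,-4,-7)
replace slot 2: 2·((-19)+(-7)) − (-4) = -48 → (-19,-48,-7)
replace slot 3: 2·((-19)+(-48)) − (-7) = -127 → (-19,-48,-127)
replace slot 1: 2·((-48)+(-127)) − (-19) = -331 → (-331,-48,-127)

-331,-48,-127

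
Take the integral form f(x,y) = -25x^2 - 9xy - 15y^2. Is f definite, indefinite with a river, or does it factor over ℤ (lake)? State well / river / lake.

D = b²−4ac = (-9)² − 4·(-25)·(-15) = -1419
D < 0 ⇒ definite ⇒ every region one sign ⇒ single well

well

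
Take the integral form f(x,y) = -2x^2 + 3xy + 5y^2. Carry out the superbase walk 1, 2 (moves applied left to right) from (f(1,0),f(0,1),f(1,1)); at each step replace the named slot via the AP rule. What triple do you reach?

start (-2,5,6) = (f(1,0),f(0,1),f(1,1))
replace slot 1: 2·(5+6) − (-2) = 24 → (24,5,6)
replace slot 2: 2·(24+6) − 5 = 55 → (24,55,6)

24,55,6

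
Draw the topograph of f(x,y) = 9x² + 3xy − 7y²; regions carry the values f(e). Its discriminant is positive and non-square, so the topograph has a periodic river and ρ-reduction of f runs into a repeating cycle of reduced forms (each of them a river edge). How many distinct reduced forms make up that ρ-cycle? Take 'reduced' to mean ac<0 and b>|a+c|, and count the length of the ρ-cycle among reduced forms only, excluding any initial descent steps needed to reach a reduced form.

D = 261, ⌊√D⌋ = 16
river: ρ → (-7,11,5)
river: ρ → (5,9,-9)
river: ρ → (-9,9,5)
river: ρ → (5,11,-7)
river: ρ → (-7,3,9)
river: ρ → (9,15,-1)
river: ρ → (-1,15,9)
river: ρ → (9,3,-7)
ρ-cycle length = 8 (tail of 0 descent steps not counted)

8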